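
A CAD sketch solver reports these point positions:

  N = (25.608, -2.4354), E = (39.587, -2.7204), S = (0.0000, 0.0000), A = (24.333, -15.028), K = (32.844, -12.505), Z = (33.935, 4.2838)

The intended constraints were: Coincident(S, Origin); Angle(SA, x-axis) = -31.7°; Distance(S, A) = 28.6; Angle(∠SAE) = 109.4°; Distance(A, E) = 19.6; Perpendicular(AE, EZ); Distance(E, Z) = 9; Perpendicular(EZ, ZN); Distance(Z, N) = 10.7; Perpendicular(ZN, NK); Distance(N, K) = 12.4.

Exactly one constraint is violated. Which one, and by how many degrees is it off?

Perpendicular(ZN, NK) — off by 3.20°.

S = (0.00, 0.00) ✓; SA at -31.70° ✓; |SA| = 28.60 ✓; ∠SAE = 109.4° ✓; |AE| = 19.60 ✓; ∠(AE, EZ) = 90.00° ✓; |EZ| = 9.000 ✓; ∠(EZ, ZN) = 90.00° ✓; |ZN| = 10.70 ✓; ∠(ZN, NK) = 86.80° ✗; |NK| = 12.40 ✓.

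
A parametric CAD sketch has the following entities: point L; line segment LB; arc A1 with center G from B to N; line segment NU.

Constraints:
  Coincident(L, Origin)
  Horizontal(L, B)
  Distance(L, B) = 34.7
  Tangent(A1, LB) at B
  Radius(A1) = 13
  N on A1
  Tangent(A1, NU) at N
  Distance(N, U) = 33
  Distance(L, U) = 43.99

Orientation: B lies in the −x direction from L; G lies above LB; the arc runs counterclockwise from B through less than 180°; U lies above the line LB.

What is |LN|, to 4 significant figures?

24.17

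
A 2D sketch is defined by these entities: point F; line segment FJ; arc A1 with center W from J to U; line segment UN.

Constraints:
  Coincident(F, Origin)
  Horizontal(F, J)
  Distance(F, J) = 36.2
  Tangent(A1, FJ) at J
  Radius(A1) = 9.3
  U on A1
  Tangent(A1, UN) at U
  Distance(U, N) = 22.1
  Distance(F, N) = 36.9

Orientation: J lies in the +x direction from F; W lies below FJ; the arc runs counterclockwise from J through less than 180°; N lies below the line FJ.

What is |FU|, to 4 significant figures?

28.09

Checks: |WU| = 9.300 ✓; ∠(WU, UN) = 90.00° ✓; |UN| = 22.10 ✓; |FN| = 36.90 ✓.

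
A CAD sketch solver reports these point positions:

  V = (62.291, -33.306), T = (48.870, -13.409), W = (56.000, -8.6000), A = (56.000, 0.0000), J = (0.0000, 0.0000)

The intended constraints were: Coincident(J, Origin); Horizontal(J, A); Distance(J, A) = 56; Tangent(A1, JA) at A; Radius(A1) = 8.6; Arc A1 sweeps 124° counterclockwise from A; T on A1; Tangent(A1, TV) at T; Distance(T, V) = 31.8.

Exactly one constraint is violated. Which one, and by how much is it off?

Distance(T, V) = 31.8 — off by 7.80.

J = (0.00, 0.00) ✓; J.y = 0.00, A.y = 0.00 ✓; |JA| = 56.00 ✓; ∠(WA, AJ) = 90.00° ✓; |WA| = 8.600 ✓; bearing(W→T) − bearing(W→A) = 124.0° ✓; |WT| = 8.600 ✓; ∠(WT, TV) = 90.00° ✓; |TV| = 24.00 ✗.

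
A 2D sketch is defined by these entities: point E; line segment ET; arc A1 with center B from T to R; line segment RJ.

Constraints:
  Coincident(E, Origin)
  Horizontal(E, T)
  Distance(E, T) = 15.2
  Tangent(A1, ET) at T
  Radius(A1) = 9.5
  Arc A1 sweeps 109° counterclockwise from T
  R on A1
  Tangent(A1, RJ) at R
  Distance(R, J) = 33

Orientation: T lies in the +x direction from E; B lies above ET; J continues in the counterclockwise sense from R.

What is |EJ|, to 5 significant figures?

45.810

E is at the origin; ET is horizontal with |ET| = 15.2 and T on the +x side, so T = (15.200, 0.0000). A1 meets ET tangentially, so BT is at right angles to ET, so B = T + (0, 9.5) = (15.200, 9.5000). On A1, T sits at bearing -90° from B; a 109° counterclockwise sweep puts R at bearing 19°, so R = B + 9.5·(cos 19°, sin 19°) = (24.182, 12.593). Since A1 is tangent to RJ there, BR ⟂ RJ, so RJ runs along (−sin 19°, cos 19°); with |RJ| = 33.0, J = (13.439, 43.795). Then |EJ| = |J − E| = 45.810.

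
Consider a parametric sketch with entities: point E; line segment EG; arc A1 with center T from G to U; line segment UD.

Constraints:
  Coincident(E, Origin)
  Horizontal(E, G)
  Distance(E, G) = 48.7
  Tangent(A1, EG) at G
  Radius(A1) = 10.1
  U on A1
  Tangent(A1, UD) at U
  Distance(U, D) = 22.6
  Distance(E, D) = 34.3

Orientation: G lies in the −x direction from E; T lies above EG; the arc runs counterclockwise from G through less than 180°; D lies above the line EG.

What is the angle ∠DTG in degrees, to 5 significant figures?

117.42°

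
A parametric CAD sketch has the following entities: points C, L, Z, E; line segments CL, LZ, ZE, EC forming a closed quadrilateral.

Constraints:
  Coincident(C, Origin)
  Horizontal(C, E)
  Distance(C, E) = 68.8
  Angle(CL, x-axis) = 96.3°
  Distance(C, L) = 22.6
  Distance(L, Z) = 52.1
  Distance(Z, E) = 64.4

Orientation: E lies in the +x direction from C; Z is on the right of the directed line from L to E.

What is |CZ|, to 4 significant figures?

29.93

Checks: |LZ| = 52.10 ✓; |ZE| = 64.40 ✓.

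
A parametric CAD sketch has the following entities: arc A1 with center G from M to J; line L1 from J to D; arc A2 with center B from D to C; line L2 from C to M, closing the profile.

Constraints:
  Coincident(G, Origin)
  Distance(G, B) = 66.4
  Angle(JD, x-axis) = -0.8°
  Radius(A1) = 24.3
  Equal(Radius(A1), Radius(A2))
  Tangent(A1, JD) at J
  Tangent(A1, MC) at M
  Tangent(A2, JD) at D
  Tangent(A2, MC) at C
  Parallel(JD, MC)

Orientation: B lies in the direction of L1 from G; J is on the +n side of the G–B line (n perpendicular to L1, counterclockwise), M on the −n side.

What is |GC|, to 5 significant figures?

70.707

The slot axis is L1's direction at -0.8°, so u = (cos -0.8°, sin -0.8°) = (0.99990, -0.013962) and n = (−sin -0.8°, cos -0.8°) = (0.013962, 0.99990). G is at the origin and B lies 66.4 along u from G, so B = 66.4·u = (66.394, -0.92709). Tangency of A1 to both parallel lines with radius 24.3 puts J and M at G ± 24.3·n: J = (0.33928, 24.298), M = (-0.33928, -24.298). Equal radii place D and C the same way about B: D = B + 24.3·n = (66.733, 23.371), C = B − 24.3·n = (66.054, -25.225). Then |GC| = |C − G| = 70.707.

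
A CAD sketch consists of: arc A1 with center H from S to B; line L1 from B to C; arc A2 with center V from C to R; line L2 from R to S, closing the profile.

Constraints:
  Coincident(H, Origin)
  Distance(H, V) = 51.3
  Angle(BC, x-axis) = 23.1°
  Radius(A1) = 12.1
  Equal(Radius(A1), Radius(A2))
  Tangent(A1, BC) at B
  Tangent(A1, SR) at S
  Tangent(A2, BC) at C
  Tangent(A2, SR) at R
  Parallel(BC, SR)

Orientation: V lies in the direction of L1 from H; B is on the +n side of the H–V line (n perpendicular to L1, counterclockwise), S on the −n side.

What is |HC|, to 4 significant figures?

52.71

Tangency of A1 to both parallel lines with radius 12.1 puts B and S at H ± 12.1·n: B = (-4.747, 11.13), S = (4.747, -11.13). Equal radii place C and R the same way about V: C = V + 12.1·n = (42.44, 31.26), R = V − 12.1·n = (51.93, 8.997). Then |HC| = |C − H| = 52.71.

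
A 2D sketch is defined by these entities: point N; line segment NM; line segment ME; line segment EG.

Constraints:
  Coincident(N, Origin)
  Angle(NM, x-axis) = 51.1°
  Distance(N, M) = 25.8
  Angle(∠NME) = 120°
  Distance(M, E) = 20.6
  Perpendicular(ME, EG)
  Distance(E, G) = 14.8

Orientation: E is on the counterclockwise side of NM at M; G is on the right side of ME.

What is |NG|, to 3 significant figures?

50.0

N is at the origin; NM runs at 51.1° with length 25.8, so M = 25.8·(cos 51.1°, sin 51.1°) = (16.2, 20.1). ∠NME = 120.0°, so ME runs at 51.1° + (180° − 120.0°) = 111° from the x-axis; with |ME| = 20.6, E = M + 20.6·(cos 111°, sin 111°) = (8.79, 39.3). ME ⟂ EG; with |EG| = 14.8 on the right of ME, G = E + 14.8·(0.933, 0.360) = (22.6, 44.6). Then |NG| = |G − N| = 50.0.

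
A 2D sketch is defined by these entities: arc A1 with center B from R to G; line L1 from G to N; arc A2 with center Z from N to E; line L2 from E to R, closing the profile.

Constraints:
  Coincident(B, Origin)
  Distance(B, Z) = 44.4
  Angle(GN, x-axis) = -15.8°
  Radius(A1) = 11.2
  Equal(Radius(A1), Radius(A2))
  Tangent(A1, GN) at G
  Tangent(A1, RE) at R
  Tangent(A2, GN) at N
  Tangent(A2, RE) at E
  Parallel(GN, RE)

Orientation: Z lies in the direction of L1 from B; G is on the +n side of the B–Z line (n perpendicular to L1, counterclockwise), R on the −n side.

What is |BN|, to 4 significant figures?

45.79

The slot axis is L1's direction at -15.8°, so u = (cos -15.8°, sin -15.8°) = (0.9622, -0.2723) and n = (−sin -15.8°, cos -15.8°) = (0.2723, 0.9622). B is at the origin and Z lies 44.4 along u from B, so Z = 44.4·u = (42.72, -12.09). Tangency of A1 to both parallel lines with radius 11.2 puts G and R at B ± 11.2·n: G = (3.050, 10.78), R = (-3.050, -10.78). Equal radii place N and E the same way about Z: N = Z + 11.2·n = (45.77, -1.312), E = Z − 11.2·n = (39.67, -22.87). Then |BN| = |N − B| = 45.79.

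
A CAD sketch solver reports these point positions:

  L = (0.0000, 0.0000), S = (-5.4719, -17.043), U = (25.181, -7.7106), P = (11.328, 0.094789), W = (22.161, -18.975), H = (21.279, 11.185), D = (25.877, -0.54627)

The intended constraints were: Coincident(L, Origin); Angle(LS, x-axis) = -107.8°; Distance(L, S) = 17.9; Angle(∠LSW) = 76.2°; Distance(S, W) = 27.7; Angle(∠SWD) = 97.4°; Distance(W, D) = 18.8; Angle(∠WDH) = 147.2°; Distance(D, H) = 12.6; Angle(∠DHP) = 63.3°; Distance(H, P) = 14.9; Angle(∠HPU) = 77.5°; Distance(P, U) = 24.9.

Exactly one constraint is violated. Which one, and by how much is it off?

Distance(P, U) = 24.9 — off by 9.00.

L = (0.00, 0.00) ✓; LS at -107.8° ✓; |LS| = 17.90 ✓; ∠LSW = 76.20° ✓; |SW| = 27.70 ✓; ∠SWD = 97.40° ✓; |WD| = 18.80 ✓; ∠WDH = 147.2° ✓; |DH| = 12.60 ✓; ∠DHP = 63.30° ✓; |HP| = 14.90 ✓; ∠HPU = 77.50° ✓; |PU| = 15.90 ✗.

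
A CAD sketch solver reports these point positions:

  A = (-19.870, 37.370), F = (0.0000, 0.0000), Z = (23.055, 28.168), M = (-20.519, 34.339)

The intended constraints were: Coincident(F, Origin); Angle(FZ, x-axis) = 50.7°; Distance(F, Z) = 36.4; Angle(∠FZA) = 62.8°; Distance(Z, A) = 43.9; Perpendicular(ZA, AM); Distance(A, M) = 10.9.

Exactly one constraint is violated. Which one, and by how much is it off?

Distance(A, M) = 10.9 — off by 7.80.

F = (0.00, 0.00) ✓; FZ at 50.70° ✓; |FZ| = 36.40 ✓; ∠FZA = 62.80° ✓; |ZA| = 43.90 ✓; ∠(ZA, AM) = 90.01° ✓; |AM| = 3.100 ✗.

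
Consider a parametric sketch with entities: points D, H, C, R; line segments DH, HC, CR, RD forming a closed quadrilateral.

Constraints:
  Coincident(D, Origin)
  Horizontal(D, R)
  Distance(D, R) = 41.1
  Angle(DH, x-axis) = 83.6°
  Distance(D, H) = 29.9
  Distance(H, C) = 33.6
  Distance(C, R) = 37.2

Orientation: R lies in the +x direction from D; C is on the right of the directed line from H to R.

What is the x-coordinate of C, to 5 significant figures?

4.1026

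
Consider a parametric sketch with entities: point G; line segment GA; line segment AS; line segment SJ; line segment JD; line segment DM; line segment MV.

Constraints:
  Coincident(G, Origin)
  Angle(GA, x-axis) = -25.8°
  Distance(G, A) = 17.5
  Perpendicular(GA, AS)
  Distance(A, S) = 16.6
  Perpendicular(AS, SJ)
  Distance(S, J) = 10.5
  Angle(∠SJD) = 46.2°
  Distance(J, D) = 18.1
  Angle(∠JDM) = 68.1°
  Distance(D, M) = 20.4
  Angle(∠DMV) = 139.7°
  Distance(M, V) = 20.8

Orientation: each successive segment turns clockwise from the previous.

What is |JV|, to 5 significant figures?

29.701

∠JDM = 68.1° gives DM at -91.500° from the x-axis; with |DM| = 20.4, M = (15.508, -32.076). ∠DMV = 139.7° gives MV at -131.80° from the x-axis; with |MV| = 20.8, V = (1.6443, -47.582). Then |JV| = |V − J| = 29.701.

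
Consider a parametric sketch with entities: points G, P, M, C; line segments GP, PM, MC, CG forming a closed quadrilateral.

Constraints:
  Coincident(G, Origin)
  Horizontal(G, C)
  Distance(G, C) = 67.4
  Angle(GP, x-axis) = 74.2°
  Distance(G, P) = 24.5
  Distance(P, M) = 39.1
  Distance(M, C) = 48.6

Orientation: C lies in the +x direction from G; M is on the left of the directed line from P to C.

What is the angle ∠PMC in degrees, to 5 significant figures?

95.330°

G is at the origin; GC is horizontal with |GC| = 67.4 and C in +x, so C = (67.4, 0). GP runs at 74.2° with |GP| = 24.5, so P = (6.6709, 23.574). M is determined by |PM| = 39.1 and |MC| = 48.6 together: it lies at the intersection of circle(P, 39.1) and circle(C, 48.6). With |PC| = 65.144, the foot of the radical line on PC is 26.177 from P and the perpendicular offset is √(39.1² − 26.177²) = 29.044. Taking the left-of-PC solution: M = (41.585, 41.177).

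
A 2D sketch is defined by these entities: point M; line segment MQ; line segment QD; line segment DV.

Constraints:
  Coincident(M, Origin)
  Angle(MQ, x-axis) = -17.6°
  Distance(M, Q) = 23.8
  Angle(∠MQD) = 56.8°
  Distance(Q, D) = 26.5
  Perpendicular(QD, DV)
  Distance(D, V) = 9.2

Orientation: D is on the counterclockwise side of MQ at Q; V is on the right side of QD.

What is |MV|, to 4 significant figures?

32.08

∠MQD = 56.8°, so QD runs at -17.6° + (180° − 56.8°) = 105.6° from the x-axis; with |QD| = 26.5, D = Q + 26.5·(cos 105.6°, sin 105.6°) = (15.56, 18.33). QD ⟂ DV; with |DV| = 9.2 on the right of QD, V = D + 9.2·(0.9632, 0.2689) = (24.42, 20.80). Then |MV| = |V − M| = 32.08.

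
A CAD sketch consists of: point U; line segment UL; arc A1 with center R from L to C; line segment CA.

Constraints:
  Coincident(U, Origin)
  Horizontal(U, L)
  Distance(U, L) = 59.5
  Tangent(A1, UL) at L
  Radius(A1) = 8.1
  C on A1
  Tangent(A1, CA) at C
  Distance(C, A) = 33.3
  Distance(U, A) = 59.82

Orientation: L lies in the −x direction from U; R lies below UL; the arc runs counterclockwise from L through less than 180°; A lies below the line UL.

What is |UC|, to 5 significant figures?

67.144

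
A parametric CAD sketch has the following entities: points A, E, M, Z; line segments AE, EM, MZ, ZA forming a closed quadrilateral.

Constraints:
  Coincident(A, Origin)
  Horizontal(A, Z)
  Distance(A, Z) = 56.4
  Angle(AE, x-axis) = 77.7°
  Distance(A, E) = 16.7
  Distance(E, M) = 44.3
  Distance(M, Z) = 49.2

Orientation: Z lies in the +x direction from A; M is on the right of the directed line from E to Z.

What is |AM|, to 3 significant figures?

30.4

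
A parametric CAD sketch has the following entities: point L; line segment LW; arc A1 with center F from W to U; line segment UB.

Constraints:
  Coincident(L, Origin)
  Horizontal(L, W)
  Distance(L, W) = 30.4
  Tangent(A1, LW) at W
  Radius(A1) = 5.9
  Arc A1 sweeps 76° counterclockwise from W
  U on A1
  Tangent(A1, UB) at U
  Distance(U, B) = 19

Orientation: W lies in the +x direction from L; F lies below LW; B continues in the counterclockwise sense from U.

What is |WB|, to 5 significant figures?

25.126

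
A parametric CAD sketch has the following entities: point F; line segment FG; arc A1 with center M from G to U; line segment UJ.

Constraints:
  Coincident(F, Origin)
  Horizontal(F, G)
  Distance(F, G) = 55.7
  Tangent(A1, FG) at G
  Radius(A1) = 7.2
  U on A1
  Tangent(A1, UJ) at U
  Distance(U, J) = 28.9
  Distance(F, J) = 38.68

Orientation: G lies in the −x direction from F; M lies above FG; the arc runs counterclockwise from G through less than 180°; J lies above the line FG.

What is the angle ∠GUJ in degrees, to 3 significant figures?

156°

Checks: |MU| = 7.200 ✓; ∠(MU, UJ) = 90.00° ✓; |UJ| = 28.90 ✓; |FJ| = 38.68 ✓.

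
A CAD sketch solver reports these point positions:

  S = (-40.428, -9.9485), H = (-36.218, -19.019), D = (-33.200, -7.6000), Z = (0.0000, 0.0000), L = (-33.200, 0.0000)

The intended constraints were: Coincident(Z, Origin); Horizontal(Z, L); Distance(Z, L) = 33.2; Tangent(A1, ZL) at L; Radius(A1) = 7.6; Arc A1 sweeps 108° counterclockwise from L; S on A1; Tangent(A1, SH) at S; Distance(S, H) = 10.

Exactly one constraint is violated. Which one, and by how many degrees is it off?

Tangent(A1, SH) at S — off by 6.90°.

Z = (0.00, 0.00) ✓; Z.y = 0.00, L.y = 0.00 ✓; |ZL| = 33.20 ✓; ∠(DL, LZ) = 90.00° ✓; |DL| = 7.600 ✓; bearing(D→S) − bearing(D→L) = 108.0° ✓; |DS| = 7.600 ✓; ∠(DS, SH) = 83.10° ✗; |SH| = 10.00 ✓.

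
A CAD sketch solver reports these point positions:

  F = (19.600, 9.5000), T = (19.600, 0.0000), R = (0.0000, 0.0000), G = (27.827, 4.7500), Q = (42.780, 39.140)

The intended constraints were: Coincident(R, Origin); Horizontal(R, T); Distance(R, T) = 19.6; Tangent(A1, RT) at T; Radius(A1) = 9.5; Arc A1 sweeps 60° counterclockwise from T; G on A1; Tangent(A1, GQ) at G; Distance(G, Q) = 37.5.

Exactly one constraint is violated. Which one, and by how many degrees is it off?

Tangent(A1, GQ) at G — off by 6.50°.

R = (0.00, 0.00) ✓; R.y = 0.00, T.y = 0.00 ✓; |RT| = 19.60 ✓; ∠(FT, TR) = 90.00° ✓; |FT| = 9.500 ✓; bearing(F→G) − bearing(F→T) = 60.00° ✓; |FG| = 9.500 ✓; ∠(FG, GQ) = 83.50° ✗; |GQ| = 37.50 ✓.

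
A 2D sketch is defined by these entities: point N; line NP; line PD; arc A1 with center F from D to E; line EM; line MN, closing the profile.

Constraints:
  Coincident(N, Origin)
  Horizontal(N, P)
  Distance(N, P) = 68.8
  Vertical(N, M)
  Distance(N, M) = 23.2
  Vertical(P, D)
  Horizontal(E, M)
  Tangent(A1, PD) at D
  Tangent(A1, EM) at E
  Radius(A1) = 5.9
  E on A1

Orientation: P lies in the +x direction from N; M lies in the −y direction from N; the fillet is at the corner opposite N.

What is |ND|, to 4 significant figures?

70.94

N is at the origin; NP is horizontal with |NP| = 68.8 and P on the +x side, so P = (68.80, 0.000). NM is vertical with |NM| = 23.2 and M on the −y side, so M = (0.000, -23.20). The virtual corner opposite N is at (68.80, -23.20). The tangent condition forces FD to be normal to PD and since A1 is tangent to EM there, FE ⟂ EM, with radius 5.9, so the center F sits 5.9 in from both sides at F = (62.90, -17.30). That places the tangent points at D = (68.80, -17.30) on PD and E = (62.90, -23.20) on EM. Then |ND| = |D − N| = 70.94.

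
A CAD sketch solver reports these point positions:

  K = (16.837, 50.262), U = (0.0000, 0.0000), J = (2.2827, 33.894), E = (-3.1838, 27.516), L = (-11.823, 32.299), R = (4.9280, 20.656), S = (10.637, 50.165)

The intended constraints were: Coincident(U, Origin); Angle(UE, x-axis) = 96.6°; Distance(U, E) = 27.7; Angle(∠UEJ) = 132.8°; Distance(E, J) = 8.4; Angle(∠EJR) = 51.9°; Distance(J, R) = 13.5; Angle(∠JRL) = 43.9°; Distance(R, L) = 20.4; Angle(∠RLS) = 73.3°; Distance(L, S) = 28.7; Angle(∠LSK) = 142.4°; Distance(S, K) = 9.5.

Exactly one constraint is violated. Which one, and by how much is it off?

Distance(S, K) = 9.5 — off by 3.30.

U = (0.00, 0.00) ✓; UE at 96.60° ✓; |UE| = 27.70 ✓; ∠UEJ = 132.8° ✓; |EJ| = 8.400 ✓; ∠EJR = 51.90° ✓; |JR| = 13.50 ✓; ∠JRL = 43.90° ✓; |RL| = 20.40 ✓; ∠RLS = 73.30° ✓; |LS| = 28.70 ✓; ∠LSK = 142.4° ✓; |SK| = 6.201 ✗.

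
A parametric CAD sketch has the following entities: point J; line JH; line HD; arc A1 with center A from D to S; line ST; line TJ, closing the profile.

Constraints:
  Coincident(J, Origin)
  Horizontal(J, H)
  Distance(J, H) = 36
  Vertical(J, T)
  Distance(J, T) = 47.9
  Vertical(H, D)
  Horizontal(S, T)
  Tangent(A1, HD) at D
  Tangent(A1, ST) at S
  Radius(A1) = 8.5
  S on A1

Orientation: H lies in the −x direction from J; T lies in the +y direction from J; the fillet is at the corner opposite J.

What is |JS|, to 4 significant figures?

55.23

The virtual corner opposite J is at (-36.00, 47.90). Tangency of A1 to HD means the radius AD is perpendicular to HD and since A1 is tangent to ST there, AS ⟂ ST, with radius 8.5, so the center A sits 8.5 in from both sides at A = (-27.50, 39.40). That places the tangent points at D = (-36.00, 39.40) on HD and S = (-27.50, 47.90) on ST. Then |JS| = |S − J| = 55.23.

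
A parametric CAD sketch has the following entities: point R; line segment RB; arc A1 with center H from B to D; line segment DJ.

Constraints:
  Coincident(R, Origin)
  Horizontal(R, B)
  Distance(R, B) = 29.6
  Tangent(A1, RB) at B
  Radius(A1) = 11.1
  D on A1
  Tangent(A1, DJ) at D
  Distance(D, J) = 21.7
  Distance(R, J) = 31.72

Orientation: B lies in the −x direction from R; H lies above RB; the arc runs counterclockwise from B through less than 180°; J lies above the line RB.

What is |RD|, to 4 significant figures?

20.57

R is at the origin; RB is horizontal with |RB| = 29.6 and B on the −x side, so B = (-29.60, 0.000). Since A1 is tangent to RB there, HB ⟂ RB, so H = B + (0, 11.1) = (-29.60, 11.10). Since HD ⟂ DJ (tangency), |HJ| = √(11.1² + 21.7²) = 24.37 regardless of where D sits on A1. So J lies on both circle(R, 31.72) and circle(H, 24.37); the above-RB intersection is J = (-12.99, 28.94). D is the foot of the tangent from J: D = (-18.92, 8.065).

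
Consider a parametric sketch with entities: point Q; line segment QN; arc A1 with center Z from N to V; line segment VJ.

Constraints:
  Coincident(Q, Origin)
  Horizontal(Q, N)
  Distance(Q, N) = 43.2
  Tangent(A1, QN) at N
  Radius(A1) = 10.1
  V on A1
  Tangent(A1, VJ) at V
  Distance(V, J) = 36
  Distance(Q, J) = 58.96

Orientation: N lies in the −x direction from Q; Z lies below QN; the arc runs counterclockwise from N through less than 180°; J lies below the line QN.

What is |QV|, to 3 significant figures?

54.2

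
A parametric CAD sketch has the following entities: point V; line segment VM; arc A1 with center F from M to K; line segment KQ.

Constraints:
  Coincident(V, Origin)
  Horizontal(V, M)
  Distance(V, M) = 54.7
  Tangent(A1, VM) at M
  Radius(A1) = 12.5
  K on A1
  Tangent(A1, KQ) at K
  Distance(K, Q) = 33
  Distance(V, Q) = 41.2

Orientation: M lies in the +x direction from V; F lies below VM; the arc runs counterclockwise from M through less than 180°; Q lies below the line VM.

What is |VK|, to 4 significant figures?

44.78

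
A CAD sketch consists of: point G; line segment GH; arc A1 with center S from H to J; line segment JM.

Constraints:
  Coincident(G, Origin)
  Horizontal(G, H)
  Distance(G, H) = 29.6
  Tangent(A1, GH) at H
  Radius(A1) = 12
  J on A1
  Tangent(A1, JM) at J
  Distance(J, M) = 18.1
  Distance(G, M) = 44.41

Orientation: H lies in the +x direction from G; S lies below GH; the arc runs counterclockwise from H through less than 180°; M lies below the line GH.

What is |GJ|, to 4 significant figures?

26.67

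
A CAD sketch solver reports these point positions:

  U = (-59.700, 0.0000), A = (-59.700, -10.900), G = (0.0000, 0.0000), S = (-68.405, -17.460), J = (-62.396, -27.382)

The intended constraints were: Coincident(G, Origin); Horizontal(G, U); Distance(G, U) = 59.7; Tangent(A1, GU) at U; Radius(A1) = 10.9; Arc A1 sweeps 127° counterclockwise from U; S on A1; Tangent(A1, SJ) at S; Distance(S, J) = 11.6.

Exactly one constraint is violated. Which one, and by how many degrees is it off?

Tangent(A1, SJ) at S — off by 5.80°.

G = (0.00, 0.00) ✓; G.y = 0.00, U.y = 0.00 ✓; |GU| = 59.70 ✓; ∠(AU, UG) = 90.00° ✓; |AU| = 10.90 ✓; bearing(A→S) − bearing(A→U) = 127.0° ✓; |AS| = 10.90 ✓; ∠(AS, SJ) = 95.80° ✗; |SJ| = 11.60 ✓.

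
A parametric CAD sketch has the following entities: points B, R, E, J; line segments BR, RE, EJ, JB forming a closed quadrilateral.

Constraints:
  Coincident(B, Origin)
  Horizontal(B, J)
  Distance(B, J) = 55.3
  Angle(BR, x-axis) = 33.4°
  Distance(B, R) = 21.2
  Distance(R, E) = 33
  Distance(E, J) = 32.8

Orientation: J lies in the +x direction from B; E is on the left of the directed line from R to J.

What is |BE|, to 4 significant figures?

54.19

Checks: |RE| = 33.00 ✓; |EJ| = 32.80 ✓.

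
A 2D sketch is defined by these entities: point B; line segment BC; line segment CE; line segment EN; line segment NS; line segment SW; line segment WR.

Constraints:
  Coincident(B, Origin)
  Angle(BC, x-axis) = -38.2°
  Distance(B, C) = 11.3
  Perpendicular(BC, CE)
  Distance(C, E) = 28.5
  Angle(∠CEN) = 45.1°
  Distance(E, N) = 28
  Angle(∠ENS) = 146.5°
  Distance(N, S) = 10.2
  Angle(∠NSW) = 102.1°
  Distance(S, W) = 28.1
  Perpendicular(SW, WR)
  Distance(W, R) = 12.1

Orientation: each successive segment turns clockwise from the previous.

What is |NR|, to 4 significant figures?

30.31

B is at the origin; BC runs at -38.2° with length 11.3, so C = (8.880, -6.988). The perpendicularity gives CE at right angles to BC, so CE runs at -128.2°; with |CE| = 28.5, E = (-8.744, -29.38). ∠CEN = 45.1° gives EN at 96.90° from the x-axis; with |EN| = 28.0, N = (-12.11, -1.588). ∠ENS = 146.5° gives NS at 63.40° from the x-axis; with |NS| = 10.2, S = (-7.541, 7.533). ∠NSW = 102.1° gives SW at -14.50° from the x-axis; with |SW| = 28.1, W = (19.66, 0.4970). SW ⟂ WR, so WR runs at -104.5°; with |WR| = 12.1, R = (16.63, -11.22). Then |NR| = |R − N| = 30.31.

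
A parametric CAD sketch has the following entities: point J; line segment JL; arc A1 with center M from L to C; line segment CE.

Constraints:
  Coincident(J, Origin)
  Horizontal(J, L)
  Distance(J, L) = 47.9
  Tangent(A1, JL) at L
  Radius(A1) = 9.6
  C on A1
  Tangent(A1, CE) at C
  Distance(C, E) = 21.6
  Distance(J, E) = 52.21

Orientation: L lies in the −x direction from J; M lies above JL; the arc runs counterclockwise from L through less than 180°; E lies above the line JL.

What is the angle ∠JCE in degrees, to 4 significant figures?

112.9°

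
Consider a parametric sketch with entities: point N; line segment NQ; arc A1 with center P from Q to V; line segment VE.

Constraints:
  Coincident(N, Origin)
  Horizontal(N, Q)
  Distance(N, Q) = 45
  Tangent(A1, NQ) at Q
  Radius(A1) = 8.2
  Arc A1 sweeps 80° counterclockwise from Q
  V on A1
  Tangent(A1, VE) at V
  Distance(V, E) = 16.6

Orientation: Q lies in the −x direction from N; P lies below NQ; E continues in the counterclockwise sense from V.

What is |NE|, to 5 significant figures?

60.548

N is at the origin; NQ is horizontal with |NQ| = 45.0 and Q on the −x side, so Q = (-45.000, 0.0000). A1 meets NQ tangentially, so PQ is at right angles to NQ, so P = Q + (0, -8.2) = (-45.000, -8.2000). On A1, Q sits at bearing 90° from P; an 80° counterclockwise sweep puts V at bearing 170°, so V = P + 8.2·(cos 170°, sin 170°) = (-53.075, -6.7761). The tangent condition forces PV to be normal to VE, so VE runs along (−sin 170°, cos 170°); with |VE| = 16.6, E = (-55.958, -23.124). Then |NE| = |E − N| = 60.548.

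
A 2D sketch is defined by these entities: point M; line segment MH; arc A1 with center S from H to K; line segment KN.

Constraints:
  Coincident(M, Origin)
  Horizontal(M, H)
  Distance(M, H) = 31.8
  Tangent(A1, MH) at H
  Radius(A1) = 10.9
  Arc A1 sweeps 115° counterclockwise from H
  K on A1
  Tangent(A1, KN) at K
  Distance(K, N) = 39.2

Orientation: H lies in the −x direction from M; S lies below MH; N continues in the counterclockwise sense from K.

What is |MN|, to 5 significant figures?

56.878

On A1, H sits at bearing 90° from S; a 115° counterclockwise sweep puts K at bearing 205°, so K = S + 10.9·(cos 205°, sin 205°) = (-41.679, -15.507). The tangent condition forces SK to be normal to KN, so KN runs along (−sin 205°, cos 205°); with |KN| = 39.2, N = (-25.112, -51.034). Then |MN| = |N − M| = 56.878.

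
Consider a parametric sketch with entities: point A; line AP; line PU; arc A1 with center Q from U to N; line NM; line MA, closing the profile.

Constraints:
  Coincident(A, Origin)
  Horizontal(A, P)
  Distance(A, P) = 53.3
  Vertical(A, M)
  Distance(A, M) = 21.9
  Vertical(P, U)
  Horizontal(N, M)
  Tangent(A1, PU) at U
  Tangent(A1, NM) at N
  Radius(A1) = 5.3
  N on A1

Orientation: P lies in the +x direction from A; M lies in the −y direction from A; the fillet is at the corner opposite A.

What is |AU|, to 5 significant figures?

55.825

A is at the origin; AP is horizontal with |AP| = 53.3 and P on the +x side, so P = (53.300, 0.0000). AM is vertical with |AM| = 21.9 and M on the −y side, so M = (0.0000, -21.900). The virtual corner opposite A is at (53.300, -21.900). Since A1 is tangent to PU there, QU ⟂ PU and the tangent condition forces QN to be normal to NM, with radius 5.3, so the center Q sits 5.3 in from both sides at Q = (48.000, -16.600). That places the tangent points at U = (53.300, -16.600) on PU and N = (48.000, -21.900) on NM. Then |AU| = |U − A| = 55.825.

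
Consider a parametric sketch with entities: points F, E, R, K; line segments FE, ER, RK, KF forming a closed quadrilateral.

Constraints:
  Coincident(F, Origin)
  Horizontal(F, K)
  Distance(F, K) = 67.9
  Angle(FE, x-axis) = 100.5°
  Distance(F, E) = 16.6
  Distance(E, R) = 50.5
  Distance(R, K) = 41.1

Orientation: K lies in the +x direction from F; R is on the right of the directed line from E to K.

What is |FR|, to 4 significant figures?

37.77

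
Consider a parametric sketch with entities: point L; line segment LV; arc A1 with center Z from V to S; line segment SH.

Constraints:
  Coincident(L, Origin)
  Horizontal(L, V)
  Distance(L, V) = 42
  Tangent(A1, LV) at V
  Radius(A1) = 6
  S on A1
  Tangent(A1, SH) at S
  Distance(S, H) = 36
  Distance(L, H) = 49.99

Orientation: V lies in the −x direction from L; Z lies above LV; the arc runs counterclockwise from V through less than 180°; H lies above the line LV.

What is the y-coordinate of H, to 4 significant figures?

40.31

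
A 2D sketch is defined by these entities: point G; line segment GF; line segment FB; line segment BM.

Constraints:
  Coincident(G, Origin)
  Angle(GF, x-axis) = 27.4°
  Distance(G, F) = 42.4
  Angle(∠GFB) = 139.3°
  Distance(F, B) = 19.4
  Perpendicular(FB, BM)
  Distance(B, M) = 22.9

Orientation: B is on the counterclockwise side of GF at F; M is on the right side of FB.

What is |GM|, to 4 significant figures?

72.19

G is at the origin; GF runs at 27.4° with length 42.4, so F = 42.4·(cos 27.4°, sin 27.4°) = (37.64, 19.51). ∠GFB = 139.3°, so FB runs at 27.4° + (180° − 139.3°) = 68.10° from the x-axis; with |FB| = 19.4, B = F + 19.4·(cos 68.10°, sin 68.10°) = (44.88, 37.51). The perpendicularity gives BM at right angles to FB; with |BM| = 22.9 on the right of FB, M = B + 22.9·(0.9278, -0.3730) = (66.13, 28.97). Then |GM| = |M − G| = 72.19.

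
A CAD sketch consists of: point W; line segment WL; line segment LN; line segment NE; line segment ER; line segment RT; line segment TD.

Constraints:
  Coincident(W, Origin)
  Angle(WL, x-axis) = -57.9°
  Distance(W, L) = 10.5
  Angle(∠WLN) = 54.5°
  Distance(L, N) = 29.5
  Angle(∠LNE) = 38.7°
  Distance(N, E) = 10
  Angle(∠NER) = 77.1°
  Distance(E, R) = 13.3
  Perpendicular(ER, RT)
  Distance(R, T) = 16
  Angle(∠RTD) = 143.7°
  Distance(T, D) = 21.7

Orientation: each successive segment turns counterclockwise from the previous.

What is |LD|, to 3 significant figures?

52.4

W is at the origin; WL runs at -57.9° with length 10.5, so L = (5.58, -8.89). ∠WLN = 54.5° gives LN at 67.6° from the x-axis; with |LN| = 29.5, N = (16.8, 18.4). ∠LNE = 38.7° gives NE at -151° from the x-axis; with |NE| = 10.0, E = (8.07, 13.5). ∠NER = 77.1° gives ER at -48.2° from the x-axis; with |ER| = 13.3, R = (16.9, 3.63). ER is perpendicular to RT, so RT runs at 41.8°; with |RT| = 16.0, T = (28.9, 14.3). ∠RTD = 143.7° gives TD at 78.1° from the x-axis; with |TD| = 21.7, D = (33.3, 35.5). Then |LD| = |D − L| = 52.4.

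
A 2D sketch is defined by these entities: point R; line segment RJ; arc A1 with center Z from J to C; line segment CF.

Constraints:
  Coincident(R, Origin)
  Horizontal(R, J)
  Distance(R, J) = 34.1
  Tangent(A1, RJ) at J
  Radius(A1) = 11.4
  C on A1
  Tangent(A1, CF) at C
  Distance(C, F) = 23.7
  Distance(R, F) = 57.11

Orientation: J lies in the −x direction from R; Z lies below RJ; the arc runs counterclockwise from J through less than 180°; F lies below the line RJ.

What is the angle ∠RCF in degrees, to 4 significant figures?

102.8°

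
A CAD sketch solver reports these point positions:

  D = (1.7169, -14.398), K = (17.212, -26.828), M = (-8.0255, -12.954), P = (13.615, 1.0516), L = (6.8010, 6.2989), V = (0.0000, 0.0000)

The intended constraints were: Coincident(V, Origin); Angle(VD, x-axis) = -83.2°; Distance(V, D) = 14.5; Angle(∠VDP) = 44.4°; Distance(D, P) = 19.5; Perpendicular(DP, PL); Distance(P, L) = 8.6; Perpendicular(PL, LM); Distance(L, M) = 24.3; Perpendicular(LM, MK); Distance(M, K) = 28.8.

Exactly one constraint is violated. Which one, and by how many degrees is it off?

Perpendicular(LM, MK) — off by 8.80°.

V = (0.00, 0.00) ✓; VD at -83.20° ✓; |VD| = 14.50 ✓; ∠VDP = 44.40° ✓; |DP| = 19.50 ✓; ∠(DP, PL) = 90.00° ✓; |PL| = 8.600 ✓; ∠(PL, LM) = 90.00° ✓; |LM| = 24.30 ✓; ∠(LM, MK) = 98.80° ✗; |MK| = 28.80 ✓.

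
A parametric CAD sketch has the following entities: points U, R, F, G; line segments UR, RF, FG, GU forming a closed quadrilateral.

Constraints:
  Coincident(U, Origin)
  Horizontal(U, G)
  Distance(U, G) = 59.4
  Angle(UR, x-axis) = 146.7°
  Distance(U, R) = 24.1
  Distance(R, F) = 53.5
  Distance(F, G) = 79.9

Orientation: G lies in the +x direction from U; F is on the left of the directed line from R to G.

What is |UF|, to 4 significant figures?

60.06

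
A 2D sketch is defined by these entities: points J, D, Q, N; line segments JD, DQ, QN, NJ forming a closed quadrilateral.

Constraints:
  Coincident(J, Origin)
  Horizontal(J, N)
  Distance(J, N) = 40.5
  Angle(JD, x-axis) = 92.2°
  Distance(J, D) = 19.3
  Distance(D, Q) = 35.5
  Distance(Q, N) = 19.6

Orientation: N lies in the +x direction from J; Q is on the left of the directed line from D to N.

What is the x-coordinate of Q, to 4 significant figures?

34.75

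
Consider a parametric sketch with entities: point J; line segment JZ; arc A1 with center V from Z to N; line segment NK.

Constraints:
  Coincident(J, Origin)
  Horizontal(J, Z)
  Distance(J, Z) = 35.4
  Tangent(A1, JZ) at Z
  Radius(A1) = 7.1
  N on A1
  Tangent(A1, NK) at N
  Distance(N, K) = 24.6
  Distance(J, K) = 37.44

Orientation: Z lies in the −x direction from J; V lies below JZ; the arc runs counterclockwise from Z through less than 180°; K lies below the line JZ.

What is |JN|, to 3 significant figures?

42.2

Checks: |VN| = 7.100 ✓; ∠(VN, NK) = 90.00° ✓; |NK| = 24.60 ✓; |JK| = 37.44 ✓.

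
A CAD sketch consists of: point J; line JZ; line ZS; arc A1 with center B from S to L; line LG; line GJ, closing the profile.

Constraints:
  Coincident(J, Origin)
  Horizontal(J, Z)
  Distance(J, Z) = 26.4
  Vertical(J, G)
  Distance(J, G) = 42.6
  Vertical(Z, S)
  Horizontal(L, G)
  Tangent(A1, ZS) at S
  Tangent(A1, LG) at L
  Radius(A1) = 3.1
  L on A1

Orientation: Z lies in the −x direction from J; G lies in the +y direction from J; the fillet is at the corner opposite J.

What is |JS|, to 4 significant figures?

47.51

J is at the origin; JZ is horizontal with |JZ| = 26.4 and Z on the −x side, so Z = (-26.40, 0.000). JG is vertical with |JG| = 42.6 and G on the +y side, so G = (0.000, 42.60). The virtual corner opposite J is at (-26.40, 42.60). Tangency of A1 to ZS means the radius BS is perpendicular to ZS and the tangent condition forces BL to be normal to LG, with radius 3.1, so the center B sits 3.1 in from both sides at B = (-23.30, 39.50). That places the tangent points at S = (-26.40, 39.50) on ZS and L = (-23.30, 42.60) on LG. Then |JS| = |S − J| = 47.51.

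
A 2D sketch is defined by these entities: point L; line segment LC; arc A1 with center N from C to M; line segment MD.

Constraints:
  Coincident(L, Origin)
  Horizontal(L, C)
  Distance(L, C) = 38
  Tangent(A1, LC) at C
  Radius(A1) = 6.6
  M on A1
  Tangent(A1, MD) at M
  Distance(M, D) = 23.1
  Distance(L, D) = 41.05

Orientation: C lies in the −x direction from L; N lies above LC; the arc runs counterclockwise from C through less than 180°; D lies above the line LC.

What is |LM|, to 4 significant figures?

31.99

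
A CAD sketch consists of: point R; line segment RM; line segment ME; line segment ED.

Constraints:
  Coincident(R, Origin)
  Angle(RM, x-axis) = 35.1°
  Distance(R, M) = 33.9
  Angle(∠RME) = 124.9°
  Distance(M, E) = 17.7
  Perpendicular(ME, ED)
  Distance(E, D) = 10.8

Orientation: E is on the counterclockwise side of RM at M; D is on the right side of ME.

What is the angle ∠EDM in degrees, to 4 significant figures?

58.61°

R is at the origin; RM runs at 35.1° with length 33.9, so M = 33.9·(cos 35.1°, sin 35.1°) = (27.74, 19.49). ∠RME = 124.9°, so ME runs at 35.1° + (180° − 124.9°) = 90.20° from the x-axis; with |ME| = 17.7, E = M + 17.7·(cos 90.20°, sin 90.20°) = (27.67, 37.19). ME ⟂ ED; with |ED| = 10.8 on the right of ME, D = E + 10.8·(1.000, 0.003491) = (38.47, 37.23). Then cos ∠EDM = DE·DM / (|DE||DM|), giving 58.61°.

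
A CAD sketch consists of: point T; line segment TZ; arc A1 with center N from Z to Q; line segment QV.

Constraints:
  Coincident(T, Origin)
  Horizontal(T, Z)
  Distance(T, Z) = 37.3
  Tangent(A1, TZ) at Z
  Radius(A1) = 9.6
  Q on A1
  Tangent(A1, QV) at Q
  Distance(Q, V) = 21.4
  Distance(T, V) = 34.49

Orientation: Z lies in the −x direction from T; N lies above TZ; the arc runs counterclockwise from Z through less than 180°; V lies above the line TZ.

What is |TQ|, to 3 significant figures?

28.9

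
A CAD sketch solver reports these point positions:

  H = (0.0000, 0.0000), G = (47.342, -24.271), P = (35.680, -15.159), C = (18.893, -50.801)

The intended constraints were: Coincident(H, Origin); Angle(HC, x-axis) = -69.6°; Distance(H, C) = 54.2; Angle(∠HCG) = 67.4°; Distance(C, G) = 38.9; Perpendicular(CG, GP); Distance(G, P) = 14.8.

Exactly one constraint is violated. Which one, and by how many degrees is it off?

Perpendicular(CG, GP) — off by 9.00°.

H = (0.00, 0.00) ✓; HC at -69.60° ✓; |HC| = 54.20 ✓; ∠HCG = 67.40° ✓; |CG| = 38.90 ✓; ∠(CG, GP) = 99.00° ✗; |GP| = 14.80 ✓.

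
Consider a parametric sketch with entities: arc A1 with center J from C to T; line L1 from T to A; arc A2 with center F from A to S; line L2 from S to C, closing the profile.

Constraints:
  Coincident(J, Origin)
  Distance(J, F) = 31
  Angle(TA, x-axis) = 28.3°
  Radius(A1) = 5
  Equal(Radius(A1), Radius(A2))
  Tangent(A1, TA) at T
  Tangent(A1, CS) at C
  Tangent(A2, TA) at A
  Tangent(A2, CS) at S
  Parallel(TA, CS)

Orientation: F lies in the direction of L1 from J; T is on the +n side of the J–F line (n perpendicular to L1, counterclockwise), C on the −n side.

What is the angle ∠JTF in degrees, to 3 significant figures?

80.8°

J is at the origin and F lies 31.0 along u from J, so F = 31.0·u = (27.3, 14.7). Tangency of A1 to both parallel lines with radius 5.0 puts T and C at J ± 5.0·n: T = (-2.37, 4.40), C = (2.37, -4.40). Then cos ∠JTF = TJ·TF / (|TJ||TF|), giving 80.8°.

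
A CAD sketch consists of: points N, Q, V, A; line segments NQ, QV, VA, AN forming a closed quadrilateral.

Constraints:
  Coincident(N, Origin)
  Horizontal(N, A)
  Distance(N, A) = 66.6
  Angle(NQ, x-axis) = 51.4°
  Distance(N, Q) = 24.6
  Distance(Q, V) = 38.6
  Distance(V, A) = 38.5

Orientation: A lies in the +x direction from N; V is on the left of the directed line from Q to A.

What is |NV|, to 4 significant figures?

61.51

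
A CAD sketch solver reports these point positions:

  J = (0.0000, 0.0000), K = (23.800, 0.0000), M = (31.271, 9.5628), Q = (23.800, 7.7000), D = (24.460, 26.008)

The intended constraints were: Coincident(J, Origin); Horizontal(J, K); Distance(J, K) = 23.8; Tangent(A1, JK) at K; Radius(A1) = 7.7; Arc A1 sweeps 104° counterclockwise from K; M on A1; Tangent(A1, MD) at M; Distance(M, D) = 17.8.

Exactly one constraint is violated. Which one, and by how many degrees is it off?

Tangent(A1, MD) at M — off by 8.50°.

J = (0.00, 0.00) ✓; J.y = 0.00, K.y = 0.00 ✓; |JK| = 23.80 ✓; ∠(QK, KJ) = 90.00° ✓; |QK| = 7.700 ✓; bearing(Q→M) − bearing(Q→K) = 104.0° ✓; |QM| = 7.700 ✓; ∠(QM, MD) = 81.50° ✗; |MD| = 17.80 ✓.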